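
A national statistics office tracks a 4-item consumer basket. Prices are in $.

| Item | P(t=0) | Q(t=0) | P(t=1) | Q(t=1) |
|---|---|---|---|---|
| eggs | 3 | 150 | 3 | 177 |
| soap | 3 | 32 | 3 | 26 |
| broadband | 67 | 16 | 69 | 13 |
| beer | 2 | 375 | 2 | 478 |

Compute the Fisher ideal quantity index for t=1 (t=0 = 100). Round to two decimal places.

102.73

Laspeyres component (base-period weights):
ΣP(t=0)Q(t=1) = 3×177 + 3×26 + 67×13 + 2×478 = 531 + 78 + 871 + 956 = 2436
ΣP(t=0)Q(t=0) = 3×150 + 3×32 + 67×16 + 2×375 = 450 + 96 + 1072 + 750 = 2368
L = 2436 / 2368 × 100 = 102.8716
Paasche component (current-period weights):
ΣP(t=1)Q(t=1) = 3×177 + 3×26 + 69×13 + 2×478 = 531 + 78 + 897 + 956 = 2462
ΣP(t=1)Q(t=0) = 3×150 + 3×32 + 69×16 + 2×375 = 450 + 96 + 1104 + 750 = 2400
P = 2462 / 2400 × 100 = 102.5833
Fisher = √(L × P) = √(102.8716 × 102.5833) = 102.7274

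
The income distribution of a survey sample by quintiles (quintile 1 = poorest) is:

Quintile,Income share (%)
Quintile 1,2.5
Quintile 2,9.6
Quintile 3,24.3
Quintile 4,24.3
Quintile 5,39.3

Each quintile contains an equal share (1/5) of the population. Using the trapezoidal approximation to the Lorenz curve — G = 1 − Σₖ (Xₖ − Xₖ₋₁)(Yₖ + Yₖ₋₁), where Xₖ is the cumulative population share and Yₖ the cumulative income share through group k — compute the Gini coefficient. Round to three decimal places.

Cumulative income shares Yₖ: 0.0250, 0.1210, 0.3640, 0.6070, 1.0000
Σ (Xₖ−Xₖ₋₁)(Yₖ+Yₖ₋₁) = (1/5)(0.0250+0.0000) + (1/5)(0.1210+0.0250) + (1/5)(0.3640+0.1210) + (1/5)(0.6070+0.3640) + (1/5)(1.0000+0.6070)
  = 0.0050 + 0.0292 + 0.0970 + 0.1942 + 0.3214 = 0.6468
G = 1 − 0.6468 = 0.3532

0.353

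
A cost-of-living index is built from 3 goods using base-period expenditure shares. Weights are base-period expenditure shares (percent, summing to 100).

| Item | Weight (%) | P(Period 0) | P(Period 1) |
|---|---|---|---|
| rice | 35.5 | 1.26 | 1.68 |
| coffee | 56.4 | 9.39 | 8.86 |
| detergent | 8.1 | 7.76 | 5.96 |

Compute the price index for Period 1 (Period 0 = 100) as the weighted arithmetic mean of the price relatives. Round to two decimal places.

106.77

rice: 35.5 × (1.68/1.26) = 35.5 × 1.333333 = 47.3333
coffee: 56.4 × (8.86/9.39) = 56.4 × 0.943557 = 53.2166
detergent: 8.1 × (5.96/7.76) = 8.1 × 0.768041 = 6.2211
Index = Σ wᵢ·(p₁ᵢ/p₀ᵢ) = 47.3333 + 53.2166 + 6.2211 = 106.7711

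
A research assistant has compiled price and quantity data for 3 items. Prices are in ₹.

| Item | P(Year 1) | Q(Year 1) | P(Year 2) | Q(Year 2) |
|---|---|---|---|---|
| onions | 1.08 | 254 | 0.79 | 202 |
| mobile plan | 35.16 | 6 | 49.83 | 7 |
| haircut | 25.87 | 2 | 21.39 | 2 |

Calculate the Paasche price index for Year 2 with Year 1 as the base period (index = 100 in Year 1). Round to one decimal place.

106.8

Paasche price index uses current-period quantities as weights.
ΣP(Year 2)·Q(Year 2) = 0.79×202 + 49.83×7 + 21.39×2 = 159.58 + 348.81 + 42.78 = 551.17
ΣP(Year 1)·Q(Year 2) = 1.08×202 + 35.16×7 + 25.87×2 = 218.16 + 246.12 + 51.74 = 516.02
Index = 551.17 / 516.02 × 100 = 106.8118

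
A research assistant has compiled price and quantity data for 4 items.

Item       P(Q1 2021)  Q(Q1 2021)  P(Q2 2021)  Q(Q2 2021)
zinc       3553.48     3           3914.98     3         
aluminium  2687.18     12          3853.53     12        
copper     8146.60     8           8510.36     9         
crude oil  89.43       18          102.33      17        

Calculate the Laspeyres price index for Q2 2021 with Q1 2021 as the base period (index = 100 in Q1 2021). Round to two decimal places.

Laspeyres price index uses base-period quantities as weights.
ΣP(Q2 2021)·Q(Q1 2021) = 3914.98×3 + 3853.53×12 + 8510.36×8 + 102.33×18 = 11744.94 + 46242.36 + 68082.88 + 1841.94 = 127912.12
ΣP(Q1 2021)·Q(Q1 2021) = 3553.48×3 + 2687.18×12 + 8146.60×8 + 89.43×18 = 10660.44 + 32246.16 + 65172.8 + 1609.74 = 109689.14
Index = 127912.12 / 109689.14 × 100 = 116.6133

116.61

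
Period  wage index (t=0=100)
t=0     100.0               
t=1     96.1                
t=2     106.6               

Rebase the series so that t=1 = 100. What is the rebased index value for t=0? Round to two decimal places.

Rebased(t=0) = 100.0 / 96.1 × 100 = 104.0583

104.06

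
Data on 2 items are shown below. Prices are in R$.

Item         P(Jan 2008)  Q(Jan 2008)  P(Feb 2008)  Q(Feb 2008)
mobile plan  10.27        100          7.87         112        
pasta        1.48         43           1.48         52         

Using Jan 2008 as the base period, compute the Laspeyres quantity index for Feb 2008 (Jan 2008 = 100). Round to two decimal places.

Laspeyres quantity index uses base-period prices as weights.
ΣP(Jan 2008)·Q(Feb 2008) = 10.27×112 + 1.48×52 = 1150.24 + 76.96 = 1227.2
ΣP(Jan 2008)·Q(Jan 2008) = 10.27×100 + 1.48×43 = 1027 + 63.64 = 1090.64
Index = 1227.2 / 1090.64 × 100 = 112.5211

112.52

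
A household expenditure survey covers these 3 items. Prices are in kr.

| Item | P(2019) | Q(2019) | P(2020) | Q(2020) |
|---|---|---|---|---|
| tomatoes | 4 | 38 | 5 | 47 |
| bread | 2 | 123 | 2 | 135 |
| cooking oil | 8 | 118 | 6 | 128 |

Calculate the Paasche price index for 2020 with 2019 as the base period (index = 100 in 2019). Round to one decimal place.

85.9

Paasche price index uses current-period quantities as weights.
ΣP(2020)·Q(2020) = 5×47 + 2×135 + 6×128 = 235 + 270 + 768 = 1273
ΣP(2019)·Q(2020) = 4×47 + 2×135 + 8×128 = 188 + 270 + 1024 = 1482
Index = 1273 / 1482 × 100 = 85.8974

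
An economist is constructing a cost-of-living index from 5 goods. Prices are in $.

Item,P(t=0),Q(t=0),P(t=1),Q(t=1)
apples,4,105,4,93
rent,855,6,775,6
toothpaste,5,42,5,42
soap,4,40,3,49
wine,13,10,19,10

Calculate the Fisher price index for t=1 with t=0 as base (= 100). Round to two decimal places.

92.31

Laspeyres component (base-period weights):
ΣP(t=1)Q(t=0) = 4×105 + 775×6 + 5×42 + 3×40 + 19×10 = 420 + 4650 + 210 + 120 + 190 = 5590
ΣP(t=0)Q(t=0) = 4×105 + 855×6 + 5×42 + 4×40 + 13×10 = 420 + 5130 + 210 + 160 + 130 = 6050
L = 5590 / 6050 × 100 = 92.3967
Paasche component (current-period weights):
ΣP(t=1)Q(t=1) = 4×93 + 775×6 + 5×42 + 3×49 + 19×10 = 372 + 4650 + 210 + 147 + 190 = 5569
ΣP(t=0)Q(t=1) = 4×93 + 855×6 + 5×42 + 4×49 + 13×10 = 372 + 5130 + 210 + 196 + 130 = 6038
P = 5569 / 6038 × 100 = 92.2325
Fisher = √(L × P) = √(92.3967 × 92.2325) = 92.3146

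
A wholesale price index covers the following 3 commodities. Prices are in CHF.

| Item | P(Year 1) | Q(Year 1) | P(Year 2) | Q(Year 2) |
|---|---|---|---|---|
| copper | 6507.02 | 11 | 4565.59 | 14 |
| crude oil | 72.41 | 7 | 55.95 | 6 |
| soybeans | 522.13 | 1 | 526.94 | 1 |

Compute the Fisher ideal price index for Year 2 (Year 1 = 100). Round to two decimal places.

Laspeyres component (base-period weights):
ΣP(Year 2)Q(Year 1) = 4565.59×11 + 55.95×7 + 526.94×1 = 50221.49 + 391.65 + 526.94 = 51140.08
ΣP(Year 1)Q(Year 1) = 6507.02×11 + 72.41×7 + 522.13×1 = 71577.22 + 506.87 + 522.13 = 72606.22
L = 51140.08 / 72606.22 × 100 = 70.4348
Paasche component (current-period weights):
ΣP(Year 2)Q(Year 2) = 4565.59×14 + 55.95×6 + 526.94×1 = 63918.26 + 335.7 + 526.94 = 64780.9
ΣP(Year 1)Q(Year 2) = 6507.02×14 + 72.41×6 + 522.13×1 = 91098.28 + 434.46 + 522.13 = 92054.87
P = 64780.9 / 92054.87 × 100 = 70.3721
Fisher = √(L × P) = √(70.4348 × 70.3721) = 70.4034

70.40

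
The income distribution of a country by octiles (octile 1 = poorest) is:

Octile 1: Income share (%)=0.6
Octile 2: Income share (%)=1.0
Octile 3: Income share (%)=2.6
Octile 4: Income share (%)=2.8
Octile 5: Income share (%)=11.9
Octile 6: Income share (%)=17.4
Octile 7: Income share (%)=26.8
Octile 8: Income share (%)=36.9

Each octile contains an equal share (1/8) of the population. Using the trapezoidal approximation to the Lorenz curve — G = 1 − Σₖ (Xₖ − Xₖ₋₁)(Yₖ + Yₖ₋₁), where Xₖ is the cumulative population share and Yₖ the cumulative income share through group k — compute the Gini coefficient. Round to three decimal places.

0.546

Cumulative income shares Yₖ: 0.0060, 0.0160, 0.0420, 0.0700, 0.1890, 0.3630, 0.6310, 1.0000
Σ (Xₖ−Xₖ₋₁)(Yₖ+Yₖ₋₁) = (1/8)(0.0060+0.0000) + (1/8)(0.0160+0.0060) + (1/8)(0.0420+0.0160) + (1/8)(0.0700+0.0420) + (1/8)(0.1890+0.0700) + (1/8)(0.3630+0.1890) + (1/8)(0.6310+0.3630) + (1/8)(1.0000+0.6310)
  = 0.0008 + 0.0027 + 0.0073 + 0.0140 + 0.0324 + 0.0690 + 0.1242 + 0.2039 = 0.4542
G = 1 − 0.4542 = 0.5457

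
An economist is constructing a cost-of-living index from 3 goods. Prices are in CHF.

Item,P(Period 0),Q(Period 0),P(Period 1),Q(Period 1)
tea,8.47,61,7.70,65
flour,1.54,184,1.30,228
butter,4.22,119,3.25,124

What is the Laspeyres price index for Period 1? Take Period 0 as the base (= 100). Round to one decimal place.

84.1

Laspeyres price index uses base-period quantities as weights.
ΣP(Period 1)·Q(Period 0) = 7.70×61 + 1.30×184 + 3.25×119 = 469.7 + 239.2 + 386.75 = 1095.65
ΣP(Period 0)·Q(Period 0) = 8.47×61 + 1.54×184 + 4.22×119 = 516.67 + 283.36 + 502.18 = 1302.21
Index = 1095.65 / 1302.21 × 100 = 84.1377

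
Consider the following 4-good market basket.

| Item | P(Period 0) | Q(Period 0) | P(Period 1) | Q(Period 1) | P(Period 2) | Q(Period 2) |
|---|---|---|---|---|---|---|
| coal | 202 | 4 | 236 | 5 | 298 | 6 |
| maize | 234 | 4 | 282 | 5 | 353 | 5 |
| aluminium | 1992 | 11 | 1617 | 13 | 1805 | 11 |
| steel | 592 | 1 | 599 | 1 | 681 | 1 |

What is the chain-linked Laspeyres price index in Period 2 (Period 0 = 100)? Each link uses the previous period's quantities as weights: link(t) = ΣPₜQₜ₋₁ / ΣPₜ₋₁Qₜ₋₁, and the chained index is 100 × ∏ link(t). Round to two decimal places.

95.49

Link Period 0→Period 1:
ΣP(Period 1)Q(Period 0) = 236×4 + 282×4 + 1617×11 + 599×1 = 944 + 1128 + 17787 + 599 = 20458
ΣP(Period 0)Q(Period 0) = 202×4 + 234×4 + 1992×11 + 592×1 = 808 + 936 + 21912 + 592 = 24248
link = 20458/24248 = 0.843698
Link Period 1→Period 2:
ΣP(Period 2)Q(Period 1) = 298×5 + 353×5 + 1805×13 + 681×1 = 1490 + 1765 + 23465 + 681 = 27401
ΣP(Period 1)Q(Period 1) = 236×5 + 282×5 + 1617×13 + 599×1 = 1180 + 1410 + 21021 + 599 = 24210
link = 27401/24210 = 1.131805
Chained index = 100 × 0.843698 × 1.131805 = 95.4902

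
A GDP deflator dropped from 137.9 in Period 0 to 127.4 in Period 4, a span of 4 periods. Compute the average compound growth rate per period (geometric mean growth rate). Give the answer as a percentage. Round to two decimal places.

-1.96%

Growth factor = (127.4/137.9)^(1/4) = (0.923858)^(1/4) = 0.980395
Growth rate = 0.980395 − 1 = -0.019605 = -1.9605%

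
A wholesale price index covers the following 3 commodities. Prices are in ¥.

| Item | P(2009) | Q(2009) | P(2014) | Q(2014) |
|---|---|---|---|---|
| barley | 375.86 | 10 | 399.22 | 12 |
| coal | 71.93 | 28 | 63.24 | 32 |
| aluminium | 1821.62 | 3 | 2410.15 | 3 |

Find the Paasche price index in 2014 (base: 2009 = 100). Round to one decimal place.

Paasche price index uses current-period quantities as weights.
ΣP(2014)·Q(2014) = 399.22×12 + 63.24×32 + 2410.15×3 = 4790.64 + 2023.68 + 7230.45 = 14044.77
ΣP(2009)·Q(2014) = 375.86×12 + 71.93×32 + 1821.62×3 = 4510.32 + 2301.76 + 5464.86 = 12276.94
Index = 14044.77 / 12276.94 × 100 = 114.3996

114.4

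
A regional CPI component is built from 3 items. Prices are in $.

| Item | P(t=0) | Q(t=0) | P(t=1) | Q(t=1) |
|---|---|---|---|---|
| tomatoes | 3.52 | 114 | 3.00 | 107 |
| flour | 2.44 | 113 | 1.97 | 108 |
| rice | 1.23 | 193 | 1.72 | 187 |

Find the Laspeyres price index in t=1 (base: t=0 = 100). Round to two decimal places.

98.05

Laspeyres price index uses base-period quantities as weights.
ΣP(t=1)·Q(t=0) = 3.00×114 + 1.97×113 + 1.72×193 = 342 + 222.61 + 331.96 = 896.57
ΣP(t=0)·Q(t=0) = 3.52×114 + 2.44×113 + 1.23×193 = 401.28 + 275.72 + 237.39 = 914.39
Index = 896.57 / 914.39 × 100 = 98.0512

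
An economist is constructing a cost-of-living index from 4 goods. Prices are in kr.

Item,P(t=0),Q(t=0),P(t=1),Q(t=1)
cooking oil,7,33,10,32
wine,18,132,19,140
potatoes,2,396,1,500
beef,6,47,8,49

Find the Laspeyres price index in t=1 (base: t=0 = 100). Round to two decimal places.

98.07

Laspeyres price index uses base-period quantities as weights.
ΣP(t=1)·Q(t=0) = 10×33 + 19×132 + 1×396 + 8×47 = 330 + 2508 + 396 + 376 = 3610
ΣP(t=0)·Q(t=0) = 7×33 + 18×132 + 2×396 + 6×47 = 231 + 2376 + 792 + 282 = 3681
Index = 3610 / 3681 × 100 = 98.0712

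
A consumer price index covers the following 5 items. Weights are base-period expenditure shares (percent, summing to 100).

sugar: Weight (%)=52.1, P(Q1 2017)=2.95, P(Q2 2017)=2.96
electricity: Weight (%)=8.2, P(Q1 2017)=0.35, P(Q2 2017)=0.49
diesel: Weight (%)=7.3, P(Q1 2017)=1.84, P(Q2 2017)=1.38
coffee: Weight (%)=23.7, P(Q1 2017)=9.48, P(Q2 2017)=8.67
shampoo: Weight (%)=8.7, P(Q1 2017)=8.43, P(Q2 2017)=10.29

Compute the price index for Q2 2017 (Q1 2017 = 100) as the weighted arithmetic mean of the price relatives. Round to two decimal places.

sugar: 52.1 × (2.96/2.95) = 52.1 × 1.003390 = 52.2766
electricity: 8.2 × (0.49/0.35) = 8.2 × 1.400000 = 11.4800
diesel: 7.3 × (1.38/1.84) = 7.3 × 0.750000 = 5.4750
coffee: 23.7 × (8.67/9.48) = 23.7 × 0.914557 = 21.6750
shampoo: 8.7 × (10.29/8.43) = 8.7 × 1.220641 = 10.6196
Index = Σ wᵢ·(p₁ᵢ/p₀ᵢ) = 52.2766 + 11.4800 + 5.4750 + 21.6750 + 10.6196 = 101.5262

101.53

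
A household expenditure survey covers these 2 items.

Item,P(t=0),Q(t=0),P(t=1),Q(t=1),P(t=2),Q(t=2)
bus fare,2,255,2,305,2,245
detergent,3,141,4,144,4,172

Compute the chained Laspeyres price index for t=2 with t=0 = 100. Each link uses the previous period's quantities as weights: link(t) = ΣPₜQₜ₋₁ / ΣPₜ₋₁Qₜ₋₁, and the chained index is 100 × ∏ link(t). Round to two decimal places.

Link t=0→t=1:
ΣP(t=1)Q(t=0) = 2×255 + 4×141 = 510 + 564 = 1074
ΣP(t=0)Q(t=0) = 2×255 + 3×141 = 510 + 423 = 933
link = 1074/933 = 1.151125
Link t=1→t=2:
ΣP(t=2)Q(t=1) = 2×305 + 4×144 = 610 + 576 = 1186
ΣP(t=1)Q(t=1) = 2×305 + 4×144 = 610 + 576 = 1186
link = 1186/1186 = 1.000000
Chained index = 100 × 1.151125 × 1.000000 = 115.1125

115.11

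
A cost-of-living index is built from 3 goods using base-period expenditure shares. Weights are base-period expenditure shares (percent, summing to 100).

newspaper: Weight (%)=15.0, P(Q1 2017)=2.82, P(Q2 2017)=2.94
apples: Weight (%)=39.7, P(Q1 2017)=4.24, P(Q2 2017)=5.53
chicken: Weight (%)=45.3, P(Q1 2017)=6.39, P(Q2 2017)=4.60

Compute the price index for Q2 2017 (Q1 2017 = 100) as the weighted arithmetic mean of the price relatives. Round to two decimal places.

newspaper: 15.0 × (2.94/2.82) = 15.0 × 1.042553 = 15.6383
apples: 39.7 × (5.53/4.24) = 39.7 × 1.304245 = 51.7785
chicken: 45.3 × (4.60/6.39) = 45.3 × 0.719875 = 32.6103
Index = Σ wᵢ·(p₁ᵢ/p₀ᵢ) = 15.6383 + 51.7785 + 32.6103 = 100.0272

100.03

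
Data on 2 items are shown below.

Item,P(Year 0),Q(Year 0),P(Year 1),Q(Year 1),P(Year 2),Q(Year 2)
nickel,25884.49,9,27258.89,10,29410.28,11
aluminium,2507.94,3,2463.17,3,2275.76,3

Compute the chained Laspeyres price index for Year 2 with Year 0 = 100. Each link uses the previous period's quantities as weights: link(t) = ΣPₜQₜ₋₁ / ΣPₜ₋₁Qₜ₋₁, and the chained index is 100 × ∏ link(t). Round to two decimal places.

112.95

Link Year 0→Year 1:
ΣP(Year 1)Q(Year 0) = 27258.89×9 + 2463.17×3 = 245330.01 + 7389.51 = 252719.52
ΣP(Year 0)Q(Year 0) = 25884.49×9 + 2507.94×3 = 232960.41 + 7523.82 = 240484.23
link = 252719.52/240484.23 = 1.050878
Link Year 1→Year 2:
ΣP(Year 2)Q(Year 1) = 29410.28×10 + 2275.76×3 = 294102.8 + 6827.28 = 300930.08
ΣP(Year 1)Q(Year 1) = 27258.89×10 + 2463.17×3 = 272588.9 + 7389.51 = 279978.41
link = 300930.08/279978.41 = 1.074833
Chained index = 100 × 1.050878 × 1.074833 = 112.9518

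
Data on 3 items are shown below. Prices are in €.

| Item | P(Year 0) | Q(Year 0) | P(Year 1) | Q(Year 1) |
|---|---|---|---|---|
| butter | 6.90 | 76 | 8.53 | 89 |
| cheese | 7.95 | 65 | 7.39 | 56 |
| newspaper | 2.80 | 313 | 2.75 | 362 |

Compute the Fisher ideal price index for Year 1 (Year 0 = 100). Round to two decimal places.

Laspeyres component (base-period weights):
ΣP(Year 1)Q(Year 0) = 8.53×76 + 7.39×65 + 2.75×313 = 648.28 + 480.35 + 860.75 = 1989.38
ΣP(Year 0)Q(Year 0) = 6.90×76 + 7.95×65 + 2.80×313 = 524.4 + 516.75 + 876.4 = 1917.55
L = 1989.38 / 1917.55 × 100 = 103.7459
Paasche component (current-period weights):
ΣP(Year 1)Q(Year 1) = 8.53×89 + 7.39×56 + 2.75×362 = 759.17 + 413.84 + 995.5 = 2168.51
ΣP(Year 0)Q(Year 1) = 6.90×89 + 7.95×56 + 2.80×362 = 614.1 + 445.2 + 1013.6 = 2072.9
P = 2168.51 / 2072.9 × 100 = 104.6124
Fisher = √(L × P) = √(103.7459 × 104.6124) = 104.1783

104.18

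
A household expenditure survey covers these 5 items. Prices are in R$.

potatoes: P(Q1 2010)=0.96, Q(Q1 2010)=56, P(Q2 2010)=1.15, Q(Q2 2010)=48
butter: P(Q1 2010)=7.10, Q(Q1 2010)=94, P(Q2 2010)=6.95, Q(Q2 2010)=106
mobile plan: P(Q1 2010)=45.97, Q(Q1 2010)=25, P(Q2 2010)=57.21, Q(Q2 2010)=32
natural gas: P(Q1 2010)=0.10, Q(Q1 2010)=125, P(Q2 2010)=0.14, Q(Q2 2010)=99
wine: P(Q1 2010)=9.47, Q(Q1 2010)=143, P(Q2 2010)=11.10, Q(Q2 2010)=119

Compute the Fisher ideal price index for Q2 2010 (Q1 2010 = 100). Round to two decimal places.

Laspeyres component (base-period weights):
ΣP(Q2 2010)Q(Q1 2010) = 1.15×56 + 6.95×94 + 57.21×25 + 0.14×125 + 11.10×143 = 64.4 + 653.3 + 1430.25 + 17.5 + 1587.3 = 3752.75
ΣP(Q1 2010)Q(Q1 2010) = 0.96×56 + 7.10×94 + 45.97×25 + 0.10×125 + 9.47×143 = 53.76 + 667.4 + 1149.25 + 12.5 + 1354.21 = 3237.12
L = 3752.75 / 3237.12 × 100 = 115.9287
Paasche component (current-period weights):
ΣP(Q2 2010)Q(Q2 2010) = 1.15×48 + 6.95×106 + 57.21×32 + 0.14×99 + 11.10×119 = 55.2 + 736.7 + 1830.72 + 13.86 + 1320.9 = 3957.38
ΣP(Q1 2010)Q(Q2 2010) = 0.96×48 + 7.10×106 + 45.97×32 + 0.10×99 + 9.47×119 = 46.08 + 752.6 + 1471.04 + 9.9 + 1126.93 = 3406.55
P = 3957.38 / 3406.55 × 100 = 116.1697
Fisher = √(L × P) = √(115.9287 × 116.1697) = 116.0491

116.05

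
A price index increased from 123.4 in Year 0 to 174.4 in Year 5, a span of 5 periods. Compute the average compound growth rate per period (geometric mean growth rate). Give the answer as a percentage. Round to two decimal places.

7.16%

Growth factor = (174.4/123.4)^(1/5) = (1.413290)^(1/5) = 1.071633
Growth rate = 1.071633 − 1 = 0.071633 = 7.1633%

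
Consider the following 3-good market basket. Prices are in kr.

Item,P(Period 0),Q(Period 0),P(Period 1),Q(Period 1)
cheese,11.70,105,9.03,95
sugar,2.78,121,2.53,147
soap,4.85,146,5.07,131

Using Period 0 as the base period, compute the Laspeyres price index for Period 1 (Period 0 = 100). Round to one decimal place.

87.7

Laspeyres price index uses base-period quantities as weights.
ΣP(Period 1)·Q(Period 0) = 9.03×105 + 2.53×121 + 5.07×146 = 948.15 + 306.13 + 740.22 = 1994.5
ΣP(Period 0)·Q(Period 0) = 11.70×105 + 2.78×121 + 4.85×146 = 1228.5 + 336.38 + 708.1 = 2272.98
Index = 1994.5 / 2272.98 × 100 = 87.7482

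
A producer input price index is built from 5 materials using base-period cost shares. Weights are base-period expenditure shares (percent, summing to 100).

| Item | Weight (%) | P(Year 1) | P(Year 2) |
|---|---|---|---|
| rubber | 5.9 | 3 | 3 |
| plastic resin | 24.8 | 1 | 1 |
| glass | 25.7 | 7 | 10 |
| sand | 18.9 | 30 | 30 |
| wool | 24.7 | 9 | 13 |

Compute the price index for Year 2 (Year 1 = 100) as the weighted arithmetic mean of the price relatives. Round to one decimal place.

rubber: 5.9 × (3/3) = 5.9 × 1.000000 = 5.9000
plastic resin: 24.8 × (1/1) = 24.8 × 1.000000 = 24.8000
glass: 25.7 × (10/7) = 25.7 × 1.428571 = 36.7143
sand: 18.9 × (30/30) = 18.9 × 1.000000 = 18.9000
wool: 24.7 × (13/9) = 24.7 × 1.444444 = 35.6778
Index = Σ wᵢ·(p₁ᵢ/p₀ᵢ) = 5.9000 + 24.8000 + 36.7143 + 18.9000 + 35.6778 = 121.9921

122.0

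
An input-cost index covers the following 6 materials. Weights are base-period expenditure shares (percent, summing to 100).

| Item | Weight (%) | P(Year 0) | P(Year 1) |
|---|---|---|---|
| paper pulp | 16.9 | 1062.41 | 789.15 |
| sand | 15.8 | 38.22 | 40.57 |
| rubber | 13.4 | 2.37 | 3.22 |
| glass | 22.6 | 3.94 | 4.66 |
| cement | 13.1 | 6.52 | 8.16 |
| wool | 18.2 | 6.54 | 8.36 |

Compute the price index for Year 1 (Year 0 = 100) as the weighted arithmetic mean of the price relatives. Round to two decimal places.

paper pulp: 16.9 × (789.15/1062.41) = 16.9 × 0.742792 = 12.5532
sand: 15.8 × (40.57/38.22) = 15.8 × 1.061486 = 16.7715
rubber: 13.4 × (3.22/2.37) = 13.4 × 1.358650 = 18.2059
glass: 22.6 × (4.66/3.94) = 22.6 × 1.182741 = 26.7299
cement: 13.1 × (8.16/6.52) = 13.1 × 1.251534 = 16.3951
wool: 18.2 × (8.36/6.54) = 18.2 × 1.278287 = 23.2648
Index = Σ wᵢ·(p₁ᵢ/p₀ᵢ) = 12.5532 + 16.7715 + 18.2059 + 26.7299 + 16.3951 + 23.2648 = 113.9205

113.92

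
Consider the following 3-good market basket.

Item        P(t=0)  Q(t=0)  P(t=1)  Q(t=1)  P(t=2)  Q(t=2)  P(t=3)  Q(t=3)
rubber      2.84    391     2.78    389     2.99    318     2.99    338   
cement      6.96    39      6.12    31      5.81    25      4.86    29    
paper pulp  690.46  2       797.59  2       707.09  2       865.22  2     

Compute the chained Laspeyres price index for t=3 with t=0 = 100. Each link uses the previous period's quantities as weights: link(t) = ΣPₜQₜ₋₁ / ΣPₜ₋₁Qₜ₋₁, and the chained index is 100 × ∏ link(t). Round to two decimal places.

113.55

Link t=0→t=1:
ΣP(t=1)Q(t=0) = 2.78×391 + 6.12×39 + 797.59×2 = 1086.98 + 238.68 + 1595.18 = 2920.84
ΣP(t=0)Q(t=0) = 2.84×391 + 6.96×39 + 690.46×2 = 1110.44 + 271.44 + 1380.92 = 2762.8
link = 2920.84/2762.8 = 1.057203
Link t=1→t=2:
ΣP(t=2)Q(t=1) = 2.99×389 + 5.81×31 + 707.09×2 = 1163.11 + 180.11 + 1414.18 = 2757.4
ΣP(t=1)Q(t=1) = 2.78×389 + 6.12×31 + 797.59×2 = 1081.42 + 189.72 + 1595.18 = 2866.32
link = 2757.4/2866.32 = 0.962000
Link t=2→t=3:
ΣP(t=3)Q(t=2) = 2.99×318 + 4.86×25 + 865.22×2 = 950.82 + 121.5 + 1730.44 = 2802.76
ΣP(t=2)Q(t=2) = 2.99×318 + 5.81×25 + 707.09×2 = 950.82 + 145.25 + 1414.18 = 2510.25
link = 2802.76/2510.25 = 1.116526
Chained index = 100 × 1.057203 × 0.962000 × 1.116526 = 113.5540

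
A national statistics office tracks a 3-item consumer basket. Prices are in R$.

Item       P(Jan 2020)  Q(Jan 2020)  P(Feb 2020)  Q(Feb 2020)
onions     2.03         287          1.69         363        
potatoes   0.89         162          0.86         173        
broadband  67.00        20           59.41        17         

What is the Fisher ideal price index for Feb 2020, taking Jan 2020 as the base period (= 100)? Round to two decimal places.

Laspeyres component (base-period weights):
ΣP(Feb 2020)Q(Jan 2020) = 1.69×287 + 0.86×162 + 59.41×20 = 485.03 + 139.32 + 1188.2 = 1812.55
ΣP(Jan 2020)Q(Jan 2020) = 2.03×287 + 0.89×162 + 67.00×20 = 582.61 + 144.18 + 1340 = 2066.79
L = 1812.55 / 2066.79 × 100 = 87.6988
Paasche component (current-period weights):
ΣP(Feb 2020)Q(Feb 2020) = 1.69×363 + 0.86×173 + 59.41×17 = 613.47 + 148.78 + 1009.97 = 1772.22
ΣP(Jan 2020)Q(Feb 2020) = 2.03×363 + 0.89×173 + 67.00×17 = 736.89 + 153.97 + 1139 = 2029.86
P = 1772.22 / 2029.86 × 100 = 87.3075
Fisher = √(L × P) = √(87.6988 × 87.3075) = 87.5029

87.50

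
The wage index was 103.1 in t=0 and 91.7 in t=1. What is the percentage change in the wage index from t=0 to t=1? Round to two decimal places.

-11.06%

Change = (91.7 − 103.1) / 103.1 × 100
       = -11.4 / 103.1 × 100 = -11.0572%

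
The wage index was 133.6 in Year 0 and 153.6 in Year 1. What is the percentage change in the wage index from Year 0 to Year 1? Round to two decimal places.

14.97%

Change = (153.6 − 133.6) / 133.6 × 100
       = 20.0 / 133.6 × 100 = 14.9701%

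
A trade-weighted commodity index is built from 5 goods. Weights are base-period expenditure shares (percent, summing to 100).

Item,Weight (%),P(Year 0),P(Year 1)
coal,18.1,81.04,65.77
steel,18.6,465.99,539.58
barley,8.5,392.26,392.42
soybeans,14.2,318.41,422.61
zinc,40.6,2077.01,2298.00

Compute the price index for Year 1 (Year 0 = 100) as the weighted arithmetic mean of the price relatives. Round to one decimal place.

coal: 18.1 × (65.77/81.04) = 18.1 × 0.811575 = 14.6895
steel: 18.6 × (539.58/465.99) = 18.6 × 1.157922 = 21.5373
barley: 8.5 × (392.42/392.26) = 8.5 × 1.000408 = 8.5035
soybeans: 14.2 × (422.61/318.41) = 14.2 × 1.327251 = 18.8470
zinc: 40.6 × (2298.00/2077.01) = 40.6 × 1.106398 = 44.9198
Index = Σ wᵢ·(p₁ᵢ/p₀ᵢ) = 14.6895 + 21.5373 + 8.5035 + 18.8470 + 44.9198 = 108.4970

108.5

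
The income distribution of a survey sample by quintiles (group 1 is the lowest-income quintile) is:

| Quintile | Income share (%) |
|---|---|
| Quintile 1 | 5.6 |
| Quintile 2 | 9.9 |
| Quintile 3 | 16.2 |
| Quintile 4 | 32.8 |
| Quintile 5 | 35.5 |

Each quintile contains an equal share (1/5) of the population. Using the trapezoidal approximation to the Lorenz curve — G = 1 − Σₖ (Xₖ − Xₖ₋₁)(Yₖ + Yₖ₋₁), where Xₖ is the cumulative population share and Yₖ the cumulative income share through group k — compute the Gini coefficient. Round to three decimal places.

Cumulative income shares Yₖ: 0.0560, 0.1550, 0.3170, 0.6450, 1.0000
Σ (Xₖ−Xₖ₋₁)(Yₖ+Yₖ₋₁) = (1/5)(0.0560+0.0000) + (1/5)(0.1550+0.0560) + (1/5)(0.3170+0.1550) + (1/5)(0.6450+0.3170) + (1/5)(1.0000+0.6450)
  = 0.0112 + 0.0422 + 0.0944 + 0.1924 + 0.3290 = 0.6692
G = 1 − 0.6692 = 0.3308

0.331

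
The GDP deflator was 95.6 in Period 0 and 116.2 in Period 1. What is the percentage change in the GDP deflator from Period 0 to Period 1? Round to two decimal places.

Change = (116.2 − 95.6) / 95.6 × 100
       = 20.6 / 95.6 × 100 = 21.5481%

21.55%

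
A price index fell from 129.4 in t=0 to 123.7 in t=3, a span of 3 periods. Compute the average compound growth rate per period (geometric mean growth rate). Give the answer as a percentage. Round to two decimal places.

-1.49%

Growth factor = (123.7/129.4)^(1/3) = (0.955951)^(1/3) = 0.985096
Growth rate = 0.985096 − 1 = -0.014904 = -1.4904%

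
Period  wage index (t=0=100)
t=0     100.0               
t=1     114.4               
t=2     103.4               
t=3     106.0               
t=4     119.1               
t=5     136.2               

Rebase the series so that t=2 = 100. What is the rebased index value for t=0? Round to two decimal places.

Rebased(t=0) = 100.0 / 103.4 × 100 = 96.7118

96.71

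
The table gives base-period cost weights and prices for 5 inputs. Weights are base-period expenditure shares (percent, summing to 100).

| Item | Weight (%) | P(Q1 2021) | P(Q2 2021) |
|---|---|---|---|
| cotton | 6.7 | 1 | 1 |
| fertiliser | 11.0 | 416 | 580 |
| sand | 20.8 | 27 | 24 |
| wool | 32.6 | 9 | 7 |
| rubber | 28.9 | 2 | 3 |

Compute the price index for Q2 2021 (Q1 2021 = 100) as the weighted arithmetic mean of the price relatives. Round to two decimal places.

cotton: 6.7 × (1/1) = 6.7 × 1.000000 = 6.7000
fertiliser: 11.0 × (580/416) = 11.0 × 1.394231 = 15.3365
sand: 20.8 × (24/27) = 20.8 × 0.888889 = 18.4889
wool: 32.6 × (7/9) = 32.6 × 0.777778 = 25.3556
rubber: 28.9 × (3/2) = 28.9 × 1.500000 = 43.3500
Index = Σ wᵢ·(p₁ᵢ/p₀ᵢ) = 6.7000 + 15.3365 + 18.4889 + 25.3556 + 43.3500 = 109.2310

109.23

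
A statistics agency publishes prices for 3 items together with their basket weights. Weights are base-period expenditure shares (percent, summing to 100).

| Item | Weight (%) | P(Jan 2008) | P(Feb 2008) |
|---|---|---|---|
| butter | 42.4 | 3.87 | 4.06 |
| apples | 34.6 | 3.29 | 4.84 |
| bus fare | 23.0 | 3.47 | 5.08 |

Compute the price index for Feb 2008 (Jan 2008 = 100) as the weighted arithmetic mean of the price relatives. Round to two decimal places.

butter: 42.4 × (4.06/3.87) = 42.4 × 1.049096 = 44.4817
apples: 34.6 × (4.84/3.29) = 34.6 × 1.471125 = 50.9009
bus fare: 23.0 × (5.08/3.47) = 23.0 × 1.463977 = 33.6715
Index = Σ wᵢ·(p₁ᵢ/p₀ᵢ) = 44.4817 + 50.9009 + 33.6715 = 129.0540

129.05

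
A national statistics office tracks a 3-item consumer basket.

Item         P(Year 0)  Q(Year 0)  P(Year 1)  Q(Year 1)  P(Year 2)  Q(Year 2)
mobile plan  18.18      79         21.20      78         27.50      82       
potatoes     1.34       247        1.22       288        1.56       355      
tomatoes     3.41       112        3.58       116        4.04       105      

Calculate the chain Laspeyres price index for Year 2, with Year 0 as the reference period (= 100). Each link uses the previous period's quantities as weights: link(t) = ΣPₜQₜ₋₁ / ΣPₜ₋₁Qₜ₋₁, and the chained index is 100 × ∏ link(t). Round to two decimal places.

139.98

Link Year 0→Year 1:
ΣP(Year 1)Q(Year 0) = 21.20×79 + 1.22×247 + 3.58×112 = 1674.8 + 301.34 + 400.96 = 2377.1
ΣP(Year 0)Q(Year 0) = 18.18×79 + 1.34×247 + 3.41×112 = 1436.22 + 330.98 + 381.92 = 2149.12
link = 2377.1/2149.12 = 1.106081
Link Year 1→Year 2:
ΣP(Year 2)Q(Year 1) = 27.50×78 + 1.56×288 + 4.04×116 = 2145 + 449.28 + 468.64 = 3062.92
ΣP(Year 1)Q(Year 1) = 21.20×78 + 1.22×288 + 3.58×116 = 1653.6 + 351.36 + 415.28 = 2420.24
link = 3062.92/2420.24 = 1.265544
Chained index = 100 × 1.106081 × 1.265544 = 139.9794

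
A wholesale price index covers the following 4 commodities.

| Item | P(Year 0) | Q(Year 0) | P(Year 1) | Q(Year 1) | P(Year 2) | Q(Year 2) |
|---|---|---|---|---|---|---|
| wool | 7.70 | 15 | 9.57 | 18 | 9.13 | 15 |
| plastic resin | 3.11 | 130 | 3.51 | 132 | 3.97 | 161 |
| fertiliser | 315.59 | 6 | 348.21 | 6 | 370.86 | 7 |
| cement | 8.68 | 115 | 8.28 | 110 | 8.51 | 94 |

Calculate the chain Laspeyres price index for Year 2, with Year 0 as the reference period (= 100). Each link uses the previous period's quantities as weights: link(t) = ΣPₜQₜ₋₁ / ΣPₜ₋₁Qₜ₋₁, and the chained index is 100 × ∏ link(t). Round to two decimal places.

113.02

Link Year 0→Year 1:
ΣP(Year 1)Q(Year 0) = 9.57×15 + 3.51×130 + 348.21×6 + 8.28×115 = 143.55 + 456.3 + 2089.26 + 952.2 = 3641.31
ΣP(Year 0)Q(Year 0) = 7.70×15 + 3.11×130 + 315.59×6 + 8.68×115 = 115.5 + 404.3 + 1893.54 + 998.2 = 3411.54
link = 3641.31/3411.54 = 1.067351
Link Year 1→Year 2:
ΣP(Year 2)Q(Year 1) = 9.13×18 + 3.97×132 + 370.86×6 + 8.51×110 = 164.34 + 524.04 + 2225.16 + 936.1 = 3849.64
ΣP(Year 1)Q(Year 1) = 9.57×18 + 3.51×132 + 348.21×6 + 8.28×110 = 172.26 + 463.32 + 2089.26 + 910.8 = 3635.64
link = 3849.64/3635.64 = 1.058862
Chained index = 100 × 1.067351 × 1.058862 = 113.0177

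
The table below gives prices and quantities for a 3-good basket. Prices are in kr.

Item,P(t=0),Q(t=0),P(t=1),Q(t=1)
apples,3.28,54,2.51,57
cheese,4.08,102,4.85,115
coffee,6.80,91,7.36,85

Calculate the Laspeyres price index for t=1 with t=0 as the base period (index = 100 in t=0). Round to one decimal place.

Laspeyres price index uses base-period quantities as weights.
ΣP(t=1)·Q(t=0) = 2.51×54 + 4.85×102 + 7.36×91 = 135.54 + 494.7 + 669.76 = 1300
ΣP(t=0)·Q(t=0) = 3.28×54 + 4.08×102 + 6.80×91 = 177.12 + 416.16 + 618.8 = 1212.08
Index = 1300 / 1212.08 × 100 = 107.2536

107.3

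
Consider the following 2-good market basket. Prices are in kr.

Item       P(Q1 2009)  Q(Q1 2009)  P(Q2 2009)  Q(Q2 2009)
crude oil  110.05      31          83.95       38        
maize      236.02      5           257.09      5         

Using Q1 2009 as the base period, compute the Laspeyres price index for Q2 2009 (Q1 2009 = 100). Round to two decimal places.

Laspeyres price index uses base-period quantities as weights.
ΣP(Q2 2009)·Q(Q1 2009) = 83.95×31 + 257.09×5 = 2602.45 + 1285.45 = 3887.9
ΣP(Q1 2009)·Q(Q1 2009) = 110.05×31 + 236.02×5 = 3411.55 + 1180.1 = 4591.65
Index = 3887.9 / 4591.65 × 100 = 84.6733

84.67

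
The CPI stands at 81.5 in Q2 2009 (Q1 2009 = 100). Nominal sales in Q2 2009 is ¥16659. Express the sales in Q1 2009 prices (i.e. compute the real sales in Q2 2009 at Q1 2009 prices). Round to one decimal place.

Real = Nominal ÷ (Index/100) = 16659 ÷ (81.5/100)
     = 16659 ÷ 0.815 = 20440.4908

20440.5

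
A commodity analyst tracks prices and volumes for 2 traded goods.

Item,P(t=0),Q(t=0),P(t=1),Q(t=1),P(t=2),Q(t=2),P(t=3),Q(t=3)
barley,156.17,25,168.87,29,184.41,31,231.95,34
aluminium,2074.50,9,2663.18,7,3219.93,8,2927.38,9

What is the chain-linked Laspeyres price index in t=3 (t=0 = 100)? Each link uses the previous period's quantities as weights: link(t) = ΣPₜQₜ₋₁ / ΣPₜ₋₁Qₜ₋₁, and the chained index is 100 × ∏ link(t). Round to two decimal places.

Link t=0→t=1:
ΣP(t=1)Q(t=0) = 168.87×25 + 2663.18×9 = 4221.75 + 23968.62 = 28190.37
ΣP(t=0)Q(t=0) = 156.17×25 + 2074.50×9 = 3904.25 + 18670.5 = 22574.75
link = 28190.37/22574.75 = 1.248757
Link t=1→t=2:
ΣP(t=2)Q(t=1) = 184.41×29 + 3219.93×7 = 5347.89 + 22539.51 = 27887.4
ΣP(t=1)Q(t=1) = 168.87×29 + 2663.18×7 = 4897.23 + 18642.26 = 23539.49
link = 27887.4/23539.49 = 1.184707
Link t=2→t=3:
ΣP(t=3)Q(t=2) = 231.95×31 + 2927.38×8 = 7190.45 + 23419.04 = 30609.49
ΣP(t=2)Q(t=2) = 184.41×31 + 3219.93×8 = 5716.71 + 25759.44 = 31476.15
link = 30609.49/31476.15 = 0.972466
Chained index = 100 × 1.248757 × 1.184707 × 0.972466 = 143.8677

143.87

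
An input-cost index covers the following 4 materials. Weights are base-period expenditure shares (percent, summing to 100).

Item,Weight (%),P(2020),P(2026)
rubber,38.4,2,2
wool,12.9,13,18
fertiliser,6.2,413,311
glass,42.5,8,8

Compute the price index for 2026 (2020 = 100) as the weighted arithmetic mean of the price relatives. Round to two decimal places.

103.43

rubber: 38.4 × (2/2) = 38.4 × 1.000000 = 38.4000
wool: 12.9 × (18/13) = 12.9 × 1.384615 = 17.8615
fertiliser: 6.2 × (311/413) = 6.2 × 0.753027 = 4.6688
glass: 42.5 × (8/8) = 42.5 × 1.000000 = 42.5000
Index = Σ wᵢ·(p₁ᵢ/p₀ᵢ) = 38.4000 + 17.8615 + 4.6688 + 42.5000 = 103.4303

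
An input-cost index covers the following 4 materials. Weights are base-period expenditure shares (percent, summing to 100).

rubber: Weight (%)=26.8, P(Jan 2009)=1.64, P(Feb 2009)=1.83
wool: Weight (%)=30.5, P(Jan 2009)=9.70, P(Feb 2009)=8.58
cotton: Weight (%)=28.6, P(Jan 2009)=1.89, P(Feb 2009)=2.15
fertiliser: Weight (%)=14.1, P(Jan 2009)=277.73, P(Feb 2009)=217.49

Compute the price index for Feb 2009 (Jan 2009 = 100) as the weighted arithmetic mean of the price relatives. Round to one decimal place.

rubber: 26.8 × (1.83/1.64) = 26.8 × 1.115854 = 29.9049
wool: 30.5 × (8.58/9.70) = 30.5 × 0.884536 = 26.9784
cotton: 28.6 × (2.15/1.89) = 28.6 × 1.137566 = 32.5344
fertiliser: 14.1 × (217.49/277.73) = 14.1 × 0.783099 = 11.0417
Index = Σ wᵢ·(p₁ᵢ/p₀ᵢ) = 29.9049 + 26.9784 + 32.5344 + 11.0417 = 100.4593

100.5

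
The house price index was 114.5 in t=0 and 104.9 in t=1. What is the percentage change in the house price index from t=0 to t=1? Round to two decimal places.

-8.38%

Change = (104.9 − 114.5) / 114.5 × 100
       = -9.6 / 114.5 × 100 = -8.3843%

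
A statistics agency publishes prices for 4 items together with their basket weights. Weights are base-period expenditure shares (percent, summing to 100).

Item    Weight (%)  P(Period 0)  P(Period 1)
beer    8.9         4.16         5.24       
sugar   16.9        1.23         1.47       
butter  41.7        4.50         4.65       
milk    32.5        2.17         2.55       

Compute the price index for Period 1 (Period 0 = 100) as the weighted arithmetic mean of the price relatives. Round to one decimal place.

beer: 8.9 × (5.24/4.16) = 8.9 × 1.259615 = 11.2106
sugar: 16.9 × (1.47/1.23) = 16.9 × 1.195122 = 20.1976
butter: 41.7 × (4.65/4.50) = 41.7 × 1.033333 = 43.0900
milk: 32.5 × (2.55/2.17) = 32.5 × 1.175115 = 38.1912
Index = Σ wᵢ·(p₁ᵢ/p₀ᵢ) = 11.2106 + 20.1976 + 43.0900 + 38.1912 = 112.6894

112.7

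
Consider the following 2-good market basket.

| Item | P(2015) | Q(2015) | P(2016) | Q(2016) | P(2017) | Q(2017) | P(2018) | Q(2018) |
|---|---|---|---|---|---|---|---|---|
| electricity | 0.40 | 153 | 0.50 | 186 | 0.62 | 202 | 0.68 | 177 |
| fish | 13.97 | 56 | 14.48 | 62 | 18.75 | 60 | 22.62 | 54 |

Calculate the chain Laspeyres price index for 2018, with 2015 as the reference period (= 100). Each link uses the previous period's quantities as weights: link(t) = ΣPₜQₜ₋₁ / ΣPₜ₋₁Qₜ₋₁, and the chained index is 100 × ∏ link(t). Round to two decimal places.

162.19

Link 2015→2016:
ΣP(2016)Q(2015) = 0.50×153 + 14.48×56 = 76.5 + 810.88 = 887.38
ΣP(2015)Q(2015) = 0.40×153 + 13.97×56 = 61.2 + 782.32 = 843.52
link = 887.38/843.52 = 1.051996
Link 2016→2017:
ΣP(2017)Q(2016) = 0.62×186 + 18.75×62 = 115.32 + 1162.5 = 1277.82
ΣP(2016)Q(2016) = 0.50×186 + 14.48×62 = 93 + 897.76 = 990.76
link = 1277.82/990.76 = 1.289737
Link 2017→2018:
ΣP(2018)Q(2017) = 0.68×202 + 22.62×60 = 137.36 + 1357.2 = 1494.56
ΣP(2017)Q(2017) = 0.62×202 + 18.75×60 = 125.24 + 1125 = 1250.24
link = 1494.56/1250.24 = 1.195418
Chained index = 100 × 1.051996 × 1.289737 × 1.195418 = 162.1942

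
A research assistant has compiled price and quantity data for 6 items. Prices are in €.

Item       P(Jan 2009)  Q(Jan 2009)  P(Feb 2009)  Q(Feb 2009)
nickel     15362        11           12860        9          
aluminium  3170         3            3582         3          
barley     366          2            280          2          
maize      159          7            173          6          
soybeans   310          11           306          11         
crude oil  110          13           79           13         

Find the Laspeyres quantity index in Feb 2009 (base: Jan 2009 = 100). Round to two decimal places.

Laspeyres quantity index uses base-period prices as weights.
ΣP(Jan 2009)·Q(Feb 2009) = 15362×9 + 3170×3 + 366×2 + 159×6 + 310×11 + 110×13 = 138258 + 9510 + 732 + 954 + 3410 + 1430 = 154294
ΣP(Jan 2009)·Q(Jan 2009) = 15362×11 + 3170×3 + 366×2 + 159×7 + 310×11 + 110×13 = 168982 + 9510 + 732 + 1113 + 3410 + 1430 = 185177
Index = 154294 / 185177 × 100 = 83.3224

83.32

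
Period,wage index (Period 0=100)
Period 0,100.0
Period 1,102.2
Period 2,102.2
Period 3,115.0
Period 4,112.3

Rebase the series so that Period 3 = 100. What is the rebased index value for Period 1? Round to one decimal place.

Rebased(Period 1) = 102.2 / 115.0 × 100 = 88.8696

88.9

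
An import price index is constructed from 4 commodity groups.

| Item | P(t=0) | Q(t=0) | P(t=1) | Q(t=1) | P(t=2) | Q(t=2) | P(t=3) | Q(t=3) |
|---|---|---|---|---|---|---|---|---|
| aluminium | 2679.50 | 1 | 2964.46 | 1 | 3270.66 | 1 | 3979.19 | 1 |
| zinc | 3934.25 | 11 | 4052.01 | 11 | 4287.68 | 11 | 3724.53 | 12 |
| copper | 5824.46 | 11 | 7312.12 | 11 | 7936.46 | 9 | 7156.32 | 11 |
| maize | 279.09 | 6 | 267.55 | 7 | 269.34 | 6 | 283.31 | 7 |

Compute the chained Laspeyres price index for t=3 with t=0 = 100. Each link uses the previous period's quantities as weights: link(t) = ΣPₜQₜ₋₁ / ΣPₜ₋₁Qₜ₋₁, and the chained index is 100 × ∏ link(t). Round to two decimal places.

112.19

Link t=0→t=1:
ΣP(t=1)Q(t=0) = 2964.46×1 + 4052.01×11 + 7312.12×11 + 267.55×6 = 2964.46 + 44572.11 + 80433.32 + 1605.3 = 129575.19
ΣP(t=0)Q(t=0) = 2679.50×1 + 3934.25×11 + 5824.46×11 + 279.09×6 = 2679.5 + 43276.75 + 64069.06 + 1674.54 = 111699.85
link = 129575.19/111699.85 = 1.160030
Link t=1→t=2:
ΣP(t=2)Q(t=1) = 3270.66×1 + 4287.68×11 + 7936.46×11 + 269.34×7 = 3270.66 + 47164.48 + 87301.06 + 1885.38 = 139621.58
ΣP(t=1)Q(t=1) = 2964.46×1 + 4052.01×11 + 7312.12×11 + 267.55×7 = 2964.46 + 44572.11 + 80433.32 + 1872.85 = 129842.74
link = 139621.58/129842.74 = 1.075313
Link t=2→t=3:
ΣP(t=3)Q(t=2) = 3979.19×1 + 3724.53×11 + 7156.32×9 + 283.31×6 = 3979.19 + 40969.83 + 64406.88 + 1699.86 = 111055.76
ΣP(t=2)Q(t=2) = 3270.66×1 + 4287.68×11 + 7936.46×9 + 269.34×6 = 3270.66 + 47164.48 + 71428.14 + 1616.04 = 123479.32
link = 111055.76/123479.32 = 0.899388
Chained index = 100 × 1.160030 × 1.075313 × 0.899388 = 112.1892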